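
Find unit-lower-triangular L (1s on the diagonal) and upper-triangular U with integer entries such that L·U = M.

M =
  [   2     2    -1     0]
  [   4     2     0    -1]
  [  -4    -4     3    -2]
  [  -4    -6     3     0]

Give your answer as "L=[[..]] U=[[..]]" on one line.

L=[[1,0,0,0],[2,1,0,0],[-2,0,1,0],[-2,1,-1,1]] U=[[2,2,-1,0],[0,-2,2,-1],[0,0,1,-2],[0,0,0,-1]]

  R1 -= 2·R0 → [0,-2,2,-1]
  R2 -= -2·R0 → [0,0,1,-2]
  R3 -= -2·R0 → [0,-2,1,0]
  R2 -= 0·R1 → [0,0,1,-2]
  R3 -= 1·R1 → [0,0,-1,1]
  R3 -= -1·R2 → [0,0,0,-1]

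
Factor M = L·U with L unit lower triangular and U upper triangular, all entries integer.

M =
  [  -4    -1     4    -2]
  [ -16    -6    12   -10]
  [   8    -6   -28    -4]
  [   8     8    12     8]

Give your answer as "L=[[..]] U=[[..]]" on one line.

L=[[1,0,0,0],[4,1,0,0],[-2,4,1,0],[-2,-3,-2,1]] U=[[-4,-1,4,-2],[0,-2,-4,-2],[0,0,-4,0],[0,0,0,-2]]

  R1 -= 4·R0 → [0,-2,-4,-2]
  R2 -= -2·R0 → [0,-8,-20,-8]
  R3 -= -2·R0 → [0,6,20,4]
  R2 -= 4·R1 → [0,0,-4,0]
  R3 -= -3·R1 → [0,0,8,-2]
  R3 -= -2·R2 → [0,0,0,-2]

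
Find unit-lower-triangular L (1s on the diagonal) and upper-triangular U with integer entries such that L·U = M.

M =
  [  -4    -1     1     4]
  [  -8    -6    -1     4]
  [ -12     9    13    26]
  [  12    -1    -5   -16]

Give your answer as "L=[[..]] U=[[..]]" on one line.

  R1 -= 2·R0 → [0,-4,-3,-4]
  R2 -= 3·R0 → [0,12,10,14]
  R3 -= -3·R0 → [0,-4,-2,-4]
  R2 -= -3·R1 → [0,0,1,2]
  R3 -= 1·R1 → [0,0,1,0]
  R3 -= 1·R2 → [0,0,0,-2]

L=[[1,0,0,0],[2,1,0,0],[3,-3,1,0],[-3,1,1,1]] U=[[-4,-1,1,4],[0,-4,-3,-4],[0,0,1,2],[0,0,0,-2]]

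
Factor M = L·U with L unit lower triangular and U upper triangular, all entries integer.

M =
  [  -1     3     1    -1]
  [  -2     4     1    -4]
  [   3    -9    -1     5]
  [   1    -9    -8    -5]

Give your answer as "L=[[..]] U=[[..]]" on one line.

  R1 -= 2·R0 → [0,-2,-1,-2]
  R2 -= -3·R0 → [0,0,2,2]
  R3 -= -1·R0 → [0,-6,-7,-6]
  R2 -= 0·R1 → [0,0,2,2]
  R3 -= 3·R1 → [0,0,-4,0]
  R3 -= -2·R2 → [0,0,0,4]

L=[[1,0,0,0],[2,1,0,0],[-3,0,1,0],[-1,3,-2,1]] U=[[-1,3,1,-1],[0,-2,-1,-2],[0,0,2,2],[0,0,0,4]]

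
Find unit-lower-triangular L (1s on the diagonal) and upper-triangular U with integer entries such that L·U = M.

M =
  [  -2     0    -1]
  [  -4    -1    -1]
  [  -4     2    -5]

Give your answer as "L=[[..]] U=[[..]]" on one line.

  R1 -= 2·R0 → [0,-1,1]
  R2 -= 2·R0 → [0,2,-3]
  R2 -= -2·R1 → [0,0,-1]

L=[[1,0,0],[2,1,0],[2,-2,1]] U=[[-2,0,-1],[0,-1,1],[0,0,-1]]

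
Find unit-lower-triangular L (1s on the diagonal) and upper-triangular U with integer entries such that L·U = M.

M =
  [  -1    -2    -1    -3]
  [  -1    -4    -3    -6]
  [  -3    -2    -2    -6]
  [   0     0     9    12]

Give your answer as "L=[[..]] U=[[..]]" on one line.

L=[[1,0,0,0],[1,1,0,0],[3,-2,1,0],[0,0,-3,1]] U=[[-1,-2,-1,-3],[0,-2,-2,-3],[0,0,-3,-3],[0,0,0,3]]

  r1 -= 1·r0 → [0,-2,-2,-3]
  r2 -= 3·r0 → [0,4,1,3]
  r3 -= 0·r0 → [0,0,9,12]
  r2 -= -2·r1 → [0,0,-3,-3]
  r3 -= 0·r1 → [0,0,9,12]
  r3 -= -3·r2 → [0,0,0,3]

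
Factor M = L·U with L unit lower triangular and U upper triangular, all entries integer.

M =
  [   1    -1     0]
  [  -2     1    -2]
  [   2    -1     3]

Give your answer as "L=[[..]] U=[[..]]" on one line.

  r1 -= -2·r0 → [0,-1,-2]
  r2 -= 2·r0 → [0,1,3]
  r2 -= -1·r1 → [0,0,1]

L=[[1,0,0],[-2,1,0],[2,-1,1]] U=[[1,-1,0],[0,-1,-2],[0,0,1]]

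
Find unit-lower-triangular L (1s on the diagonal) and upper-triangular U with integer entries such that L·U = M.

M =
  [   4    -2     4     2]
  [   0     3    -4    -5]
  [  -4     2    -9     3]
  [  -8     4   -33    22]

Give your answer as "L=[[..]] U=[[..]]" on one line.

L=[[1,0,0,0],[0,1,0,0],[-1,0,1,0],[-2,0,5,1]] U=[[4,-2,4,2],[0,3,-4,-5],[0,0,-5,5],[0,0,0,1]]

  row1 -= 0·row0 → [0,3,-4,-5]
  row2 -= -1·row0 → [0,0,-5,5]
  row3 -= -2·row0 → [0,0,-25,26]
  row2 -= 0·row1 → [0,0,-5,5]
  row3 -= 0·row1 → [0,0,-25,26]
  row3 -= 5·row2 → [0,0,0,1]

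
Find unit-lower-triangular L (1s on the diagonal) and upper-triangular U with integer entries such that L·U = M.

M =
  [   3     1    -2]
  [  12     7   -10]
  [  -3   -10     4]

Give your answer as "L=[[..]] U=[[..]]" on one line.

L=[[1,0,0],[4,1,0],[-1,-3,1]] U=[[3,1,-2],[0,3,-2],[0,0,-4]]

  row1 -= 4·row0 → [0,3,-2]
  row2 -= -1·row0 → [0,-9,2]
  row2 -= -3·row1 → [0,0,-4]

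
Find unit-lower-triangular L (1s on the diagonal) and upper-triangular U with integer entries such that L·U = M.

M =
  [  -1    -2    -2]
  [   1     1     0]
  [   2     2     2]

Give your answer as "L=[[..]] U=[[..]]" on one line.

  row1 -= -1·row0 → [0,-1,-2]
  row2 -= -2·row0 → [0,-2,-2]
  row2 -= 2·row1 → [0,0,2]

L=[[1,0,0],[-1,1,0],[-2,2,1]] U=[[-1,-2,-2],[0,-1,-2],[0,0,2]]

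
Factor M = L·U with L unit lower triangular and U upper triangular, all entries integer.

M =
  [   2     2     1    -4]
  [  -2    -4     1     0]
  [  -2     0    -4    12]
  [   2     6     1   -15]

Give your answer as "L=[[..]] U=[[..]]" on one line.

  row1 -= -1·row0 → [0,-2,2,-4]
  row2 -= -1·row0 → [0,2,-3,8]
  row3 -= 1·row0 → [0,4,0,-11]
  row2 -= -1·row1 → [0,0,-1,4]
  row3 -= -2·row1 → [0,0,4,-19]
  row3 -= -4·row2 → [0,0,0,-3]

L=[[1,0,0,0],[-1,1,0,0],[-1,-1,1,0],[1,-2,-4,1]] U=[[2,2,1,-4],[0,-2,2,-4],[0,0,-1,4],[0,0,0,-3]]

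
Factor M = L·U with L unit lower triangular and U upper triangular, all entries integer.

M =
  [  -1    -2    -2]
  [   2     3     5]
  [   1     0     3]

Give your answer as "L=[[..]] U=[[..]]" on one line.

L=[[1,0,0],[-2,1,0],[-1,2,1]] U=[[-1,-2,-2],[0,-1,1],[0,0,-1]]

  row1 -= -2·row0 → [0,-1,1]
  row2 -= -1·row0 → [0,-2,1]
  row2 -= 2·row1 → [0,0,-1]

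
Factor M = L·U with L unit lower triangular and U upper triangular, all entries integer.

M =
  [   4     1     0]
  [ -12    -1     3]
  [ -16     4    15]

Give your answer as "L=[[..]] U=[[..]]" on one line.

L=[[1,0,0],[-3,1,0],[-4,4,1]] U=[[4,1,0],[0,2,3],[0,0,3]]

  row1 -= -3·row0 → [0,2,3]
  row2 -= -4·row0 → [0,8,15]
  row2 -= 4·row1 → [0,0,3]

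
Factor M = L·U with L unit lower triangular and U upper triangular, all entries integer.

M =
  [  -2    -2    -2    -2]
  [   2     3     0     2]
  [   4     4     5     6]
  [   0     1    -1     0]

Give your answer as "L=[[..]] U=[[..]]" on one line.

L=[[1,0,0,0],[-1,1,0,0],[-2,0,1,0],[0,1,1,1]] U=[[-2,-2,-2,-2],[0,1,-2,0],[0,0,1,2],[0,0,0,-2]]

  R1 -= -1·R0 → [0,1,-2,0]
  R2 -= -2·R0 → [0,0,1,2]
  R3 -= 0·R0 → [0,1,-1,0]
  R2 -= 0·R1 → [0,0,1,2]
  R3 -= 1·R1 → [0,0,1,0]
  R3 -= 1·R2 → [0,0,0,-2]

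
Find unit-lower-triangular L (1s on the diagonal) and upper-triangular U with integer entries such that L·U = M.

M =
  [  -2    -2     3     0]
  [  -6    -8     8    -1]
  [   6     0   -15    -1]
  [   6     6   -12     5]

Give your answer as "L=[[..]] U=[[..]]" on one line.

L=[[1,0,0,0],[3,1,0,0],[-3,3,1,0],[-3,0,1,1]] U=[[-2,-2,3,0],[0,-2,-1,-1],[0,0,-3,2],[0,0,0,3]]

  row1 -= 3·row0 → [0,-2,-1,-1]
  row2 -= -3·row0 → [0,-6,-6,-1]
  row3 -= -3·row0 → [0,0,-3,5]
  row2 -= 3·row1 → [0,0,-3,2]
  row3 -= 0·row1 → [0,0,-3,5]
  row3 -= 1·row2 → [0,0,0,3]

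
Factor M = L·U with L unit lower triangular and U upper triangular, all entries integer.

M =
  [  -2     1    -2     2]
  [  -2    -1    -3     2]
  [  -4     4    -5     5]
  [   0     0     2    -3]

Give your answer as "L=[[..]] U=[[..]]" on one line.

  R1 -= 1·R0 → [0,-2,-1,0]
  R2 -= 2·R0 → [0,2,-1,1]
  R3 -= 0·R0 → [0,0,2,-3]
  R2 -= -1·R1 → [0,0,-2,1]
  R3 -= 0·R1 → [0,0,2,-3]
  R3 -= -1·R2 → [0,0,0,-2]

L=[[1,0,0,0],[1,1,0,0],[2,-1,1,0],[0,0,-1,1]] U=[[-2,1,-2,2],[0,-2,-1,0],[0,0,-2,1],[0,0,0,-2]]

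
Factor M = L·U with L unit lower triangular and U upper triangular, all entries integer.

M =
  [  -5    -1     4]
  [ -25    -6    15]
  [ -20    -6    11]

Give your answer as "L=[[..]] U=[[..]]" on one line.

L=[[1,0,0],[5,1,0],[4,2,1]] U=[[-5,-1,4],[0,-1,-5],[0,0,5]]

  row1 -= 5·row0 → [0,-1,-5]
  row2 -= 4·row0 → [0,-2,-5]
  row2 -= 2·row1 → [0,0,5]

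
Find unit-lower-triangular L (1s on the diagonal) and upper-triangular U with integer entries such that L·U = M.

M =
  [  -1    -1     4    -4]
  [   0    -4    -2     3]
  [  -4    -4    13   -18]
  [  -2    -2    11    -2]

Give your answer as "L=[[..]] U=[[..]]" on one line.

  R1 -= 0·R0 → [0,-4,-2,3]
  R2 -= 4·R0 → [0,0,-3,-2]
  R3 -= 2·R0 → [0,0,3,6]
  R2 -= 0·R1 → [0,0,-3,-2]
  R3 -= 0·R1 → [0,0,3,6]
  R3 -= -1·R2 → [0,0,0,4]

L=[[1,0,0,0],[0,1,0,0],[4,0,1,0],[2,0,-1,1]] U=[[-1,-1,4,-4],[0,-4,-2,3],[0,0,-3,-2],[0,0,0,4]]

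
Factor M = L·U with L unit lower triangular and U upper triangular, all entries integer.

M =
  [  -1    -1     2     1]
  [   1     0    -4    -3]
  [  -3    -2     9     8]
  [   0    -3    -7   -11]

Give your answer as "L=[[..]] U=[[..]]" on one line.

  r1 -= -1·r0 → [0,-1,-2,-2]
  r2 -= 3·r0 → [0,1,3,5]
  r3 -= 0·r0 → [0,-3,-7,-11]
  r2 -= -1·r1 → [0,0,1,3]
  r3 -= 3·r1 → [0,0,-1,-5]
  r3 -= -1·r2 → [0,0,0,-2]

L=[[1,0,0,0],[-1,1,0,0],[3,-1,1,0],[0,3,-1,1]] U=[[-1,-1,2,1],[0,-1,-2,-2],[0,0,1,3],[0,0,0,-2]]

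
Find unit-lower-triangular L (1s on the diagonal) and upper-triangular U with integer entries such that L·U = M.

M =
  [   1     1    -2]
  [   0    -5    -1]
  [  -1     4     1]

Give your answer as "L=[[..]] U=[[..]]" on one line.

L=[[1,0,0],[0,1,0],[-1,-1,1]] U=[[1,1,-2],[0,-5,-1],[0,0,-2]]

  r1 -= 0·r0 → [0,-5,-1]
  r2 -= -1·r0 → [0,5,-1]
  r2 -= -1·r1 → [0,0,-2]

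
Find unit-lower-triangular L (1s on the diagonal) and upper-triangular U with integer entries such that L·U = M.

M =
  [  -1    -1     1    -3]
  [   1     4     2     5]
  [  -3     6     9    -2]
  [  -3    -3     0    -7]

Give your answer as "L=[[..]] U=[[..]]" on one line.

L=[[1,0,0,0],[-1,1,0,0],[3,3,1,0],[3,0,1,1]] U=[[-1,-1,1,-3],[0,3,3,2],[0,0,-3,1],[0,0,0,1]]

  R1 -= -1·R0 → [0,3,3,2]
  R2 -= 3·R0 → [0,9,6,7]
  R3 -= 3·R0 → [0,0,-3,2]
  R2 -= 3·R1 → [0,0,-3,1]
  R3 -= 0·R1 → [0,0,-3,2]
  R3 -= 1·R2 → [0,0,0,1]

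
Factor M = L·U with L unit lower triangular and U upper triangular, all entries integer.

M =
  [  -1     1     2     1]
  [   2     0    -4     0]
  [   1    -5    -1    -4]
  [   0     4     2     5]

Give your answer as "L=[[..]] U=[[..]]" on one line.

  R1 -= -2·R0 → [0,2,0,2]
  R2 -= -1·R0 → [0,-4,1,-3]
  R3 -= 0·R0 → [0,4,2,5]
  R2 -= -2·R1 → [0,0,1,1]
  R3 -= 2·R1 → [0,0,2,1]
  R3 -= 2·R2 → [0,0,0,-1]

L=[[1,0,0,0],[-2,1,0,0],[-1,-2,1,0],[0,2,2,1]] U=[[-1,1,2,1],[0,2,0,2],[0,0,1,1],[0,0,0,-1]]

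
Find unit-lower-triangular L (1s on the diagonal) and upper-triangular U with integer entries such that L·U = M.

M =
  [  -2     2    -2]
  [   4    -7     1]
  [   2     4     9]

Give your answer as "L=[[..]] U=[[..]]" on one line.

  r1 -= -2·r0 → [0,-3,-3]
  r2 -= -1·r0 → [0,6,7]
  r2 -= -2·r1 → [0,0,1]

L=[[1,0,0],[-2,1,0],[-1,-2,1]] U=[[-2,2,-2],[0,-3,-3],[0,0,1]]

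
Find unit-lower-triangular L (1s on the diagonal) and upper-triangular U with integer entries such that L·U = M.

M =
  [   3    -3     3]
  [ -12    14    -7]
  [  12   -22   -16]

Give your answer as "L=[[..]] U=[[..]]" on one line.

L=[[1,0,0],[-4,1,0],[4,-5,1]] U=[[3,-3,3],[0,2,5],[0,0,-3]]

  r1 -= -4·r0 → [0,2,5]
  r2 -= 4·r0 → [0,-10,-28]
  r2 -= -5·r1 → [0,0,-3]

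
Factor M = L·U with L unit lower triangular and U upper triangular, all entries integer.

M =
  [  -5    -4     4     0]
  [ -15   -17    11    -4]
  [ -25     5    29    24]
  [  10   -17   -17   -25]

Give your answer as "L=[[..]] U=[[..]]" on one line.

L=[[1,0,0,0],[3,1,0,0],[5,-5,1,0],[-2,5,-1,1]] U=[[-5,-4,4,0],[0,-5,-1,-4],[0,0,4,4],[0,0,0,-1]]

  R1 -= 3·R0 → [0,-5,-1,-4]
  R2 -= 5·R0 → [0,25,9,24]
  R3 -= -2·R0 → [0,-25,-9,-25]
  R2 -= -5·R1 → [0,0,4,4]
  R3 -= 5·R1 → [0,0,-4,-5]
  R3 -= -1·R2 → [0,0,0,-1]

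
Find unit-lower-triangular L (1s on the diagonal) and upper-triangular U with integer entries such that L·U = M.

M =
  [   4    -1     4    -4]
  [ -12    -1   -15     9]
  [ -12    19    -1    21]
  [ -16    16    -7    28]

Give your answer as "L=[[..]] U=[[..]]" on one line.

  r1 -= -3·r0 → [0,-4,-3,-3]
  r2 -= -3·r0 → [0,16,11,9]
  r3 -= -4·r0 → [0,12,9,12]
  r2 -= -4·r1 → [0,0,-1,-3]
  r3 -= -3·r1 → [0,0,0,3]
  r3 -= 0·r2 → [0,0,0,3]

L=[[1,0,0,0],[-3,1,0,0],[-3,-4,1,0],[-4,-3,0,1]] U=[[4,-1,4,-4],[0,-4,-3,-3],[0,0,-1,-3],[0,0,0,3]]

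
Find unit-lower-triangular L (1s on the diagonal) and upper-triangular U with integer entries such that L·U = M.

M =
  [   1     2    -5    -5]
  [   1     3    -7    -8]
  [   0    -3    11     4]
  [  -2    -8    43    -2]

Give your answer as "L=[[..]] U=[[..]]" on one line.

L=[[1,0,0,0],[1,1,0,0],[0,-3,1,0],[-2,-4,5,1]] U=[[1,2,-5,-5],[0,1,-2,-3],[0,0,5,-5],[0,0,0,1]]

  R1 -= 1·R0 → [0,1,-2,-3]
  R2 -= 0·R0 → [0,-3,11,4]
  R3 -= -2·R0 → [0,-4,33,-12]
  R2 -= -3·R1 → [0,0,5,-5]
  R3 -= -4·R1 → [0,0,25,-24]
  R3 -= 5·R2 → [0,0,0,1]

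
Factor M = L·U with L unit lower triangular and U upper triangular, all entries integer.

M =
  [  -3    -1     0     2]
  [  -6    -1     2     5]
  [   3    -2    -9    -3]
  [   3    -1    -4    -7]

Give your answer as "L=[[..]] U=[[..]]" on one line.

  row1 -= 2·row0 → [0,1,2,1]
  row2 -= -1·row0 → [0,-3,-9,-1]
  row3 -= -1·row0 → [0,-2,-4,-5]
  row2 -= -3·row1 → [0,0,-3,2]
  row3 -= -2·row1 → [0,0,0,-3]
  row3 -= 0·row2 → [0,0,0,-3]

L=[[1,0,0,0],[2,1,0,0],[-1,-3,1,0],[-1,-2,0,1]] U=[[-3,-1,0,2],[0,1,2,1],[0,0,-3,2],[0,0,0,-3]]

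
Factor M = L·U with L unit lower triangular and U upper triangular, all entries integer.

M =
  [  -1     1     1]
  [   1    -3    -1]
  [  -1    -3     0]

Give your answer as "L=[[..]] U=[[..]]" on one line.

  R1 -= -1·R0 → [0,-2,0]
  R2 -= 1·R0 → [0,-4,-1]
  R2 -= 2·R1 → [0,0,-1]

L=[[1,0,0],[-1,1,0],[1,2,1]] U=[[-1,1,1],[0,-2,0],[0,0,-1]]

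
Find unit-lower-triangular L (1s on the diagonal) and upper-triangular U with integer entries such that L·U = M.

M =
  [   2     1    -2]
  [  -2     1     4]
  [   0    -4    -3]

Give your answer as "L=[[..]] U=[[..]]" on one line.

L=[[1,0,0],[-1,1,0],[0,-2,1]] U=[[2,1,-2],[0,2,2],[0,0,1]]

  r1 -= -1·r0 → [0,2,2]
  r2 -= 0·r0 → [0,-4,-3]
  r2 -= -2·r1 → [0,0,1]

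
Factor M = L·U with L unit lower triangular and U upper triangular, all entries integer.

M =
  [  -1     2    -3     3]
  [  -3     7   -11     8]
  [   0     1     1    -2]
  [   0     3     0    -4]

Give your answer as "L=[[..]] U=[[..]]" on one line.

L=[[1,0,0,0],[3,1,0,0],[0,1,1,0],[0,3,2,1]] U=[[-1,2,-3,3],[0,1,-2,-1],[0,0,3,-1],[0,0,0,1]]

  r1 -= 3·r0 → [0,1,-2,-1]
  r2 -= 0·r0 → [0,1,1,-2]
  r3 -= 0·r0 → [0,3,0,-4]
  r2 -= 1·r1 → [0,0,3,-1]
  r3 -= 3·r1 → [0,0,6,-1]
  r3 -= 2·r2 → [0,0,0,1]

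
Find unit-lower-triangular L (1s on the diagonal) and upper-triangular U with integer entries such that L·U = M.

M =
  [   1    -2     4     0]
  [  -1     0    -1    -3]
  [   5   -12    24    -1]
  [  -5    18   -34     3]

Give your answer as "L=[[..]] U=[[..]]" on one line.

  R1 -= -1·R0 → [0,-2,3,-3]
  R2 -= 5·R0 → [0,-2,4,-1]
  R3 -= -5·R0 → [0,8,-14,3]
  R2 -= 1·R1 → [0,0,1,2]
  R3 -= -4·R1 → [0,0,-2,-9]
  R3 -= -2·R2 → [0,0,0,-5]

L=[[1,0,0,0],[-1,1,0,0],[5,1,1,0],[-5,-4,-2,1]] U=[[1,-2,4,0],[0,-2,3,-3],[0,0,1,2],[0,0,0,-5]]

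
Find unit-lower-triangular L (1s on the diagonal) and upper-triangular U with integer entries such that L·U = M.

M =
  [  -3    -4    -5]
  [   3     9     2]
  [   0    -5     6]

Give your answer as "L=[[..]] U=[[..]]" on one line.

  row1 -= -1·row0 → [0,5,-3]
  row2 -= 0·row0 → [0,-5,6]
  row2 -= -1·row1 → [0,0,3]

L=[[1,0,0],[-1,1,0],[0,-1,1]] U=[[-3,-4,-5],[0,5,-3],[0,0,3]]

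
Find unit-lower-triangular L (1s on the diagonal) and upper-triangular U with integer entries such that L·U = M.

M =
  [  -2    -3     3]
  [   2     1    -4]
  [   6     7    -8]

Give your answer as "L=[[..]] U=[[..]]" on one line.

  R1 -= -1·R0 → [0,-2,-1]
  R2 -= -3·R0 → [0,-2,1]
  R2 -= 1·R1 → [0,0,2]

L=[[1,0,0],[-1,1,0],[-3,1,1]] U=[[-2,-3,3],[0,-2,-1],[0,0,2]]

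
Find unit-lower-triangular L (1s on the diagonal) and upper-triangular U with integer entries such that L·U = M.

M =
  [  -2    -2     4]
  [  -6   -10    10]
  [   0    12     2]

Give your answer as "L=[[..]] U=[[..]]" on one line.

L=[[1,0,0],[3,1,0],[0,-3,1]] U=[[-2,-2,4],[0,-4,-2],[0,0,-4]]

  row1 -= 3·row0 → [0,-4,-2]
  row2 -= 0·row0 → [0,12,2]
  row2 -= -3·row1 → [0,0,-4]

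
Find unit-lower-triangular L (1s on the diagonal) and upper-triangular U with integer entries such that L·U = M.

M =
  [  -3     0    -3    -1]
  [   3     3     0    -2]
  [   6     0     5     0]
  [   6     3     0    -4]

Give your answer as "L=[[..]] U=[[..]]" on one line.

L=[[1,0,0,0],[-1,1,0,0],[-2,0,1,0],[-2,1,3,1]] U=[[-3,0,-3,-1],[0,3,-3,-3],[0,0,-1,-2],[0,0,0,3]]

  row1 -= -1·row0 → [0,3,-3,-3]
  row2 -= -2·row0 → [0,0,-1,-2]
  row3 -= -2·row0 → [0,3,-6,-6]
  row2 -= 0·row1 → [0,0,-1,-2]
  row3 -= 1·row1 → [0,0,-3,-3]
  row3 -= 3·row2 → [0,0,0,3]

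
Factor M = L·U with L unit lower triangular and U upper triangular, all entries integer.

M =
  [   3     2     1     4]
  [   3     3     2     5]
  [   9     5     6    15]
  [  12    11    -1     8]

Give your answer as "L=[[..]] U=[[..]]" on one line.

L=[[1,0,0,0],[1,1,0,0],[3,-1,1,0],[4,3,-2,1]] U=[[3,2,1,4],[0,1,1,1],[0,0,4,4],[0,0,0,-3]]

  R1 -= 1·R0 → [0,1,1,1]
  R2 -= 3·R0 → [0,-1,3,3]
  R3 -= 4·R0 → [0,3,-5,-8]
  R2 -= -1·R1 → [0,0,4,4]
  R3 -= 3·R1 → [0,0,-8,-11]
  R3 -= -2·R2 → [0,0,0,-3]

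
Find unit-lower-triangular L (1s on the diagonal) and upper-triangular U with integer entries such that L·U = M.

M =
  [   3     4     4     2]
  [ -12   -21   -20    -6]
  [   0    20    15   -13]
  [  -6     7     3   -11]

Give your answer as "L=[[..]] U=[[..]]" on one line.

  r1 -= -4·r0 → [0,-5,-4,2]
  r2 -= 0·r0 → [0,20,15,-13]
  r3 -= -2·r0 → [0,15,11,-7]
  r2 -= -4·r1 → [0,0,-1,-5]
  r3 -= -3·r1 → [0,0,-1,-1]
  r3 -= 1·r2 → [0,0,0,4]

L=[[1,0,0,0],[-4,1,0,0],[0,-4,1,0],[-2,-3,1,1]] U=[[3,4,4,2],[0,-5,-4,2],[0,0,-1,-5],[0,0,0,4]]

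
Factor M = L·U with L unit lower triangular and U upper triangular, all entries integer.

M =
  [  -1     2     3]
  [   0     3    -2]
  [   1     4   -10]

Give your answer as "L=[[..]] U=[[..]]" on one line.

L=[[1,0,0],[0,1,0],[-1,2,1]] U=[[-1,2,3],[0,3,-2],[0,0,-3]]

  r1 -= 0·r0 → [0,3,-2]
  r2 -= -1·r0 → [0,6,-7]
  r2 -= 2·r1 → [0,0,-3]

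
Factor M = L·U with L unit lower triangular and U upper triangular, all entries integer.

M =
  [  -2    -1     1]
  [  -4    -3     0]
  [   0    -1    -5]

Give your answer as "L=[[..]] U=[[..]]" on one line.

L=[[1,0,0],[2,1,0],[0,1,1]] U=[[-2,-1,1],[0,-1,-2],[0,0,-3]]

  r1 -= 2·r0 → [0,-1,-2]
  r2 -= 0·r0 → [0,-1,-5]
  r2 -= 1·r1 → [0,0,-3]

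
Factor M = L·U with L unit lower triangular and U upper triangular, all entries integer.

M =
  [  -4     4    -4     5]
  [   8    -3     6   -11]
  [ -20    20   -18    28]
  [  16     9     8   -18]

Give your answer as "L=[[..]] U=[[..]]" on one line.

  row1 -= -2·row0 → [0,5,-2,-1]
  row2 -= 5·row0 → [0,0,2,3]
  row3 -= -4·row0 → [0,25,-8,2]
  row2 -= 0·row1 → [0,0,2,3]
  row3 -= 5·row1 → [0,0,2,7]
  row3 -= 1·row2 → [0,0,0,4]

L=[[1,0,0,0],[-2,1,0,0],[5,0,1,0],[-4,5,1,1]] U=[[-4,4,-4,5],[0,5,-2,-1],[0,0,2,3],[0,0,0,4]]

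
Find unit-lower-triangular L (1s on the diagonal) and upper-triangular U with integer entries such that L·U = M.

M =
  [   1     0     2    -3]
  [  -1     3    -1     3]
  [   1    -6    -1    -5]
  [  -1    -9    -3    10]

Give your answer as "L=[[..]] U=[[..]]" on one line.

L=[[1,0,0,0],[-1,1,0,0],[1,-2,1,0],[-1,-3,-2,1]] U=[[1,0,2,-3],[0,3,1,0],[0,0,-1,-2],[0,0,0,3]]

  row1 -= -1·row0 → [0,3,1,0]
  row2 -= 1·row0 → [0,-6,-3,-2]
  row3 -= -1·row0 → [0,-9,-1,7]
  row2 -= -2·row1 → [0,0,-1,-2]
  row3 -= -3·row1 → [0,0,2,7]
  row3 -= -2·row2 → [0,0,0,3]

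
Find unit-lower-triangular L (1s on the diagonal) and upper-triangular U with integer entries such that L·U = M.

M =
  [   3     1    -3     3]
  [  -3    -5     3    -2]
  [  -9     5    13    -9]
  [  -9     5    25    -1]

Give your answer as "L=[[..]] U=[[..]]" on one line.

L=[[1,0,0,0],[-1,1,0,0],[-3,-2,1,0],[-3,-2,4,1]] U=[[3,1,-3,3],[0,-4,0,1],[0,0,4,2],[0,0,0,2]]

  r1 -= -1·r0 → [0,-4,0,1]
  r2 -= -3·r0 → [0,8,4,0]
  r3 -= -3·r0 → [0,8,16,8]
  r2 -= -2·r1 → [0,0,4,2]
  r3 -= -2·r1 → [0,0,16,10]
  r3 -= 4·r2 → [0,0,0,2]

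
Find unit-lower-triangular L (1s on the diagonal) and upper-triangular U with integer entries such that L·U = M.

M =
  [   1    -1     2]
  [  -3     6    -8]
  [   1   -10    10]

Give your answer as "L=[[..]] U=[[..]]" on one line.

L=[[1,0,0],[-3,1,0],[1,-3,1]] U=[[1,-1,2],[0,3,-2],[0,0,2]]

  row1 -= -3·row0 → [0,3,-2]
  row2 -= 1·row0 → [0,-9,8]
  row2 -= -3·row1 → [0,0,2]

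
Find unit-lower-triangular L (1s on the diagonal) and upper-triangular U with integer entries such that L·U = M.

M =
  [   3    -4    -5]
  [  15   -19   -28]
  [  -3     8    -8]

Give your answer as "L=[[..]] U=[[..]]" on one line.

L=[[1,0,0],[5,1,0],[-1,4,1]] U=[[3,-4,-5],[0,1,-3],[0,0,-1]]

  R1 -= 5·R0 → [0,1,-3]
  R2 -= -1·R0 → [0,4,-13]
  R2 -= 4·R1 → [0,0,-1]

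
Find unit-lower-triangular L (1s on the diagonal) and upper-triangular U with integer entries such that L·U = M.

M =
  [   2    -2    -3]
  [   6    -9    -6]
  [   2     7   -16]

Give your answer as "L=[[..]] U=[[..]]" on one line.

  r1 -= 3·r0 → [0,-3,3]
  r2 -= 1·r0 → [0,9,-13]
  r2 -= -3·r1 → [0,0,-4]

L=[[1,0,0],[3,1,0],[1,-3,1]] U=[[2,-2,-3],[0,-3,3],[0,0,-4]]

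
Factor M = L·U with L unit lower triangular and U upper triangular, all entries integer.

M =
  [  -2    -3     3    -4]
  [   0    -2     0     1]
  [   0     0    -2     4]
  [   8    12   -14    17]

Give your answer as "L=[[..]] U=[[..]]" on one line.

L=[[1,0,0,0],[0,1,0,0],[0,0,1,0],[-4,0,1,1]] U=[[-2,-3,3,-4],[0,-2,0,1],[0,0,-2,4],[0,0,0,-3]]

  row1 -= 0·row0 → [0,-2,0,1]
  row2 -= 0·row0 → [0,0,-2,4]
  row3 -= -4·row0 → [0,0,-2,1]
  row2 -= 0·row1 → [0,0,-2,4]
  row3 -= 0·row1 → [0,0,-2,1]
  row3 -= 1·row2 → [0,0,0,-3]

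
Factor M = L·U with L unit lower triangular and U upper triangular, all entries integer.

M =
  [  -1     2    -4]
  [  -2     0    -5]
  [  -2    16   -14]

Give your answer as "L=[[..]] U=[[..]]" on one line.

L=[[1,0,0],[2,1,0],[2,-3,1]] U=[[-1,2,-4],[0,-4,3],[0,0,3]]

  row1 -= 2·row0 → [0,-4,3]
  row2 -= 2·row0 → [0,12,-6]
  row2 -= -3·row1 → [0,0,3]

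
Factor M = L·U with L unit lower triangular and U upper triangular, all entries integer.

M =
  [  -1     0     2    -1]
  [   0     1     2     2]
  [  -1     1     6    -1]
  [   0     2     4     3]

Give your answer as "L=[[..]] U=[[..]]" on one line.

L=[[1,0,0,0],[0,1,0,0],[1,1,1,0],[0,2,0,1]] U=[[-1,0,2,-1],[0,1,2,2],[0,0,2,-2],[0,0,0,-1]]

  R1 -= 0·R0 → [0,1,2,2]
  R2 -= 1·R0 → [0,1,4,0]
  R3 -= 0·R0 → [0,2,4,3]
  R2 -= 1·R1 → [0,0,2,-2]
  R3 -= 2·R1 → [0,0,0,-1]
  R3 -= 0·R2 → [0,0,0,-1]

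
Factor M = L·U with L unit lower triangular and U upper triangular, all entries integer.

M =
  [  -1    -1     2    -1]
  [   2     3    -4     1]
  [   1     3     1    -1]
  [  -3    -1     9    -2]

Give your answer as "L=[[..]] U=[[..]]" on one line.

L=[[1,0,0,0],[-2,1,0,0],[-1,2,1,0],[3,2,1,1]] U=[[-1,-1,2,-1],[0,1,0,-1],[0,0,3,0],[0,0,0,3]]

  R1 -= -2·R0 → [0,1,0,-1]
  R2 -= -1·R0 → [0,2,3,-2]
  R3 -= 3·R0 → [0,2,3,1]
  R2 -= 2·R1 → [0,0,3,0]
  R3 -= 2·R1 → [0,0,3,3]
  R3 -= 1·R2 → [0,0,0,3]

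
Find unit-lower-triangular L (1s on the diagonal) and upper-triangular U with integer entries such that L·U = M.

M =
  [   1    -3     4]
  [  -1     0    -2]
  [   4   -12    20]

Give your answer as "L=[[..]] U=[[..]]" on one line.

  R1 -= -1·R0 → [0,-3,2]
  R2 -= 4·R0 → [0,0,4]
  R2 -= 0·R1 → [0,0,4]

L=[[1,0,0],[-1,1,0],[4,0,1]] U=[[1,-3,4],[0,-3,2],[0,0,4]]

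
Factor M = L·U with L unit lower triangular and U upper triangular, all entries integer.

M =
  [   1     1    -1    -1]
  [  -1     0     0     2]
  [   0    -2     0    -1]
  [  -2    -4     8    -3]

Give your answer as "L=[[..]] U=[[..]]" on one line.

L=[[1,0,0,0],[-1,1,0,0],[0,-2,1,0],[-2,-2,-2,1]] U=[[1,1,-1,-1],[0,1,-1,1],[0,0,-2,1],[0,0,0,-1]]

  r1 -= -1·r0 → [0,1,-1,1]
  r2 -= 0·r0 → [0,-2,0,-1]
  r3 -= -2·r0 → [0,-2,6,-5]
  r2 -= -2·r1 → [0,0,-2,1]
  r3 -= -2·r1 → [0,0,4,-3]
  r3 -= -2·r2 → [0,0,0,-1]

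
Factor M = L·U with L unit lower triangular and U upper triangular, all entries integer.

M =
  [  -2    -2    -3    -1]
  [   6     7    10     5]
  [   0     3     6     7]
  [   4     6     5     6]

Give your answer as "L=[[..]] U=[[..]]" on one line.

  r1 -= -3·r0 → [0,1,1,2]
  r2 -= 0·r0 → [0,3,6,7]
  r3 -= -2·r0 → [0,2,-1,4]
  r2 -= 3·r1 → [0,0,3,1]
  r3 -= 2·r1 → [0,0,-3,0]
  r3 -= -1·r2 → [0,0,0,1]

L=[[1,0,0,0],[-3,1,0,0],[0,3,1,0],[-2,2,-1,1]] U=[[-2,-2,-3,-1],[0,1,1,2],[0,0,3,1],[0,0,0,1]]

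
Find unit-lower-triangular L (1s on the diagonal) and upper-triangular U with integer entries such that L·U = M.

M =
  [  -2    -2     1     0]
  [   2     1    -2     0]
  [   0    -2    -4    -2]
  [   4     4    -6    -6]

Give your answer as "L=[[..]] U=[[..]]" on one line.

  row1 -= -1·row0 → [0,-1,-1,0]
  row2 -= 0·row0 → [0,-2,-4,-2]
  row3 -= -2·row0 → [0,0,-4,-6]
  row2 -= 2·row1 → [0,0,-2,-2]
  row3 -= 0·row1 → [0,0,-4,-6]
  row3 -= 2·row2 → [0,0,0,-2]

L=[[1,0,0,0],[-1,1,0,0],[0,2,1,0],[-2,0,2,1]] U=[[-2,-2,1,0],[0,-1,-1,0],[0,0,-2,-2],[0,0,0,-2]]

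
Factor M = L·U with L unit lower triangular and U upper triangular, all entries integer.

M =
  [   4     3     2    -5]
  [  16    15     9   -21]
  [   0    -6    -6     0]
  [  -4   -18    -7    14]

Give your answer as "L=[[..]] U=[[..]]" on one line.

  R1 -= 4·R0 → [0,3,1,-1]
  R2 -= 0·R0 → [0,-6,-6,0]
  R3 -= -1·R0 → [0,-15,-5,9]
  R2 -= -2·R1 → [0,0,-4,-2]
  R3 -= -5·R1 → [0,0,0,4]
  R3 -= 0·R2 → [0,0,0,4]

L=[[1,0,0,0],[4,1,0,0],[0,-2,1,0],[-1,-5,0,1]] U=[[4,3,2,-5],[0,3,1,-1],[0,0,-4,-2],[0,0,0,4]]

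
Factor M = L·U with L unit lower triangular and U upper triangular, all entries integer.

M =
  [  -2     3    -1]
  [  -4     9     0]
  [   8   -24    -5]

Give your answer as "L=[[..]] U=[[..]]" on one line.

  r1 -= 2·r0 → [0,3,2]
  r2 -= -4·r0 → [0,-12,-9]
  r2 -= -4·r1 → [0,0,-1]

L=[[1,0,0],[2,1,0],[-4,-4,1]] U=[[-2,3,-1],[0,3,2],[0,0,-1]]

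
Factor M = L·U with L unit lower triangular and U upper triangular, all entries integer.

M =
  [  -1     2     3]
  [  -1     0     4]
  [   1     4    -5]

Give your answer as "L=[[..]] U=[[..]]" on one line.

L=[[1,0,0],[1,1,0],[-1,-3,1]] U=[[-1,2,3],[0,-2,1],[0,0,1]]

  R1 -= 1·R0 → [0,-2,1]
  R2 -= -1·R0 → [0,6,-2]
  R2 -= -3·R1 → [0,0,1]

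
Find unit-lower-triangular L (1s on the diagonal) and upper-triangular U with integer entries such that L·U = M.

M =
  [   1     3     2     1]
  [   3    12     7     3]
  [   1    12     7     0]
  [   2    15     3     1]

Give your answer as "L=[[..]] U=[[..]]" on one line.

  r1 -= 3·r0 → [0,3,1,0]
  r2 -= 1·r0 → [0,9,5,-1]
  r3 -= 2·r0 → [0,9,-1,-1]
  r2 -= 3·r1 → [0,0,2,-1]
  r3 -= 3·r1 → [0,0,-4,-1]
  r3 -= -2·r2 → [0,0,0,-3]

L=[[1,0,0,0],[3,1,0,0],[1,3,1,0],[2,3,-2,1]] U=[[1,3,2,1],[0,3,1,0],[0,0,2,-1],[0,0,0,-3]]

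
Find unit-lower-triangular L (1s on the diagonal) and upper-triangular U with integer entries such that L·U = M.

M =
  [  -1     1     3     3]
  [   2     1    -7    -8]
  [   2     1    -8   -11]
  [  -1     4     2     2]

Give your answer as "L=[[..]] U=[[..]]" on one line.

  row1 -= -2·row0 → [0,3,-1,-2]
  row2 -= -2·row0 → [0,3,-2,-5]
  row3 -= 1·row0 → [0,3,-1,-1]
  row2 -= 1·row1 → [0,0,-1,-3]
  row3 -= 1·row1 → [0,0,0,1]
  row3 -= 0·row2 → [0,0,0,1]

L=[[1,0,0,0],[-2,1,0,0],[-2,1,1,0],[1,1,0,1]] U=[[-1,1,3,3],[0,3,-1,-2],[0,0,-1,-3],[0,0,0,1]]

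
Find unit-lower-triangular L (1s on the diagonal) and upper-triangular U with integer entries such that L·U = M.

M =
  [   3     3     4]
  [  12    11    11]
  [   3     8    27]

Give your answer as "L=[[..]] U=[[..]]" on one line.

L=[[1,0,0],[4,1,0],[1,-5,1]] U=[[3,3,4],[0,-1,-5],[0,0,-2]]

  R1 -= 4·R0 → [0,-1,-5]
  R2 -= 1·R0 → [0,5,23]
  R2 -= -5·R1 → [0,0,-2]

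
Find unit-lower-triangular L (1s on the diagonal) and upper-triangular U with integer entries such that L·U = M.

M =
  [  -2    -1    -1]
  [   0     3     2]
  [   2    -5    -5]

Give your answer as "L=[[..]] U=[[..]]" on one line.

  R1 -= 0·R0 → [0,3,2]
  R2 -= -1·R0 → [0,-6,-6]
  R2 -= -2·R1 → [0,0,-2]

L=[[1,0,0],[0,1,0],[-1,-2,1]] U=[[-2,-1,-1],[0,3,2],[0,0,-2]]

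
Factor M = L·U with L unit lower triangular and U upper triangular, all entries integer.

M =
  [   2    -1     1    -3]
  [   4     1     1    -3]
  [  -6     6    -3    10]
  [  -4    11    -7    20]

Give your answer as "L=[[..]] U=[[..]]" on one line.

  R1 -= 2·R0 → [0,3,-1,3]
  R2 -= -3·R0 → [0,3,0,1]
  R3 -= -2·R0 → [0,9,-5,14]
  R2 -= 1·R1 → [0,0,1,-2]
  R3 -= 3·R1 → [0,0,-2,5]
  R3 -= -2·R2 → [0,0,0,1]

L=[[1,0,0,0],[2,1,0,0],[-3,1,1,0],[-2,3,-2,1]] U=[[2,-1,1,-3],[0,3,-1,3],[0,0,1,-2],[0,0,0,1]]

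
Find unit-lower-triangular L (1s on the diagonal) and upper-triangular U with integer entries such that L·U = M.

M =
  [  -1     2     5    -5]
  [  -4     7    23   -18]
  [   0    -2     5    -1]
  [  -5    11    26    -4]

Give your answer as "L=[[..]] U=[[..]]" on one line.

L=[[1,0,0,0],[4,1,0,0],[0,2,1,0],[5,-1,-4,1]] U=[[-1,2,5,-5],[0,-1,3,2],[0,0,-1,-5],[0,0,0,3]]

  row1 -= 4·row0 → [0,-1,3,2]
  row2 -= 0·row0 → [0,-2,5,-1]
  row3 -= 5·row0 → [0,1,1,21]
  row2 -= 2·row1 → [0,0,-1,-5]
  row3 -= -1·row1 → [0,0,4,23]
  row3 -= -4·row2 → [0,0,0,3]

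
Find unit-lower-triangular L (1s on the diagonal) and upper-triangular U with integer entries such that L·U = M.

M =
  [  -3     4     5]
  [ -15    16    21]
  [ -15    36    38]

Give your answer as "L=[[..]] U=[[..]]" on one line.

  row1 -= 5·row0 → [0,-4,-4]
  row2 -= 5·row0 → [0,16,13]
  row2 -= -4·row1 → [0,0,-3]

L=[[1,0,0],[5,1,0],[5,-4,1]] U=[[-3,4,5],[0,-4,-4],[0,0,-3]]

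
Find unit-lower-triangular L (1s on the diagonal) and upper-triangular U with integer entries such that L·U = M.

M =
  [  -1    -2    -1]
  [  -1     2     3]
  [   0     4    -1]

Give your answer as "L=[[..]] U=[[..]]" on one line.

L=[[1,0,0],[1,1,0],[0,1,1]] U=[[-1,-2,-1],[0,4,4],[0,0,-5]]

  row1 -= 1·row0 → [0,4,4]
  row2 -= 0·row0 → [0,4,-1]
  row2 -= 1·row1 → [0,0,-5]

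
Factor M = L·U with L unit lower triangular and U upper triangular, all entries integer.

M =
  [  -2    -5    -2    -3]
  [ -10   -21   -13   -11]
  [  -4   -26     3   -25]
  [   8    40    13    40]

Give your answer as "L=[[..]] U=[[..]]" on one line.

  row1 -= 5·row0 → [0,4,-3,4]
  row2 -= 2·row0 → [0,-16,7,-19]
  row3 -= -4·row0 → [0,20,5,28]
  row2 -= -4·row1 → [0,0,-5,-3]
  row3 -= 5·row1 → [0,0,20,8]
  row3 -= -4·row2 → [0,0,0,-4]

L=[[1,0,0,0],[5,1,0,0],[2,-4,1,0],[-4,5,-4,1]] U=[[-2,-5,-2,-3],[0,4,-3,4],[0,0,-5,-3],[0,0,0,-4]]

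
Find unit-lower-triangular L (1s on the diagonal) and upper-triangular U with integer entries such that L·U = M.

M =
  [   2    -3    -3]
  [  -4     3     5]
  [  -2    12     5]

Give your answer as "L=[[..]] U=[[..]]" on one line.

L=[[1,0,0],[-2,1,0],[-1,-3,1]] U=[[2,-3,-3],[0,-3,-1],[0,0,-1]]

  r1 -= -2·r0 → [0,-3,-1]
  r2 -= -1·r0 → [0,9,2]
  r2 -= -3·r1 → [0,0,-1]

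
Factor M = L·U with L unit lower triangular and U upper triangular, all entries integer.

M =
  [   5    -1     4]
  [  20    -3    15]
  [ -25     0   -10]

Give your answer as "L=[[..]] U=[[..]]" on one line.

L=[[1,0,0],[4,1,0],[-5,-5,1]] U=[[5,-1,4],[0,1,-1],[0,0,5]]

  r1 -= 4·r0 → [0,1,-1]
  r2 -= -5·r0 → [0,-5,10]
  r2 -= -5·r1 → [0,0,5]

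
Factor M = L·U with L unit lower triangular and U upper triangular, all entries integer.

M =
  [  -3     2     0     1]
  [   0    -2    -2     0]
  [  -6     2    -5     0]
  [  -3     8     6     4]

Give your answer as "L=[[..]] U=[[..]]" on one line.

L=[[1,0,0,0],[0,1,0,0],[2,1,1,0],[1,-3,0,1]] U=[[-3,2,0,1],[0,-2,-2,0],[0,0,-3,-2],[0,0,0,3]]

  R1 -= 0·R0 → [0,-2,-2,0]
  R2 -= 2·R0 → [0,-2,-5,-2]
  R3 -= 1·R0 → [0,6,6,3]
  R2 -= 1·R1 → [0,0,-3,-2]
  R3 -= -3·R1 → [0,0,0,3]
  R3 -= 0·R2 → [0,0,0,3]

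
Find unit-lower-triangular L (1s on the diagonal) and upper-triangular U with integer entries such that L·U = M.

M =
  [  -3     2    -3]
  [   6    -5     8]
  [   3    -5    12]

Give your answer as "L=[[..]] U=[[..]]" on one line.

  R1 -= -2·R0 → [0,-1,2]
  R2 -= -1·R0 → [0,-3,9]
  R2 -= 3·R1 → [0,0,3]

L=[[1,0,0],[-2,1,0],[-1,3,1]] U=[[-3,2,-3],[0,-1,2],[0,0,3]]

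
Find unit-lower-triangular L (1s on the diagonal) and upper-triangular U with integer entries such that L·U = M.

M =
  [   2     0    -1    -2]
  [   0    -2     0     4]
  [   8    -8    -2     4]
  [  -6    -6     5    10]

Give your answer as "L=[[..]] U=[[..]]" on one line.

L=[[1,0,0,0],[0,1,0,0],[4,4,1,0],[-3,3,1,1]] U=[[2,0,-1,-2],[0,-2,0,4],[0,0,2,-4],[0,0,0,-4]]

  r1 -= 0·r0 → [0,-2,0,4]
  r2 -= 4·r0 → [0,-8,2,12]
  r3 -= -3·r0 → [0,-6,2,4]
  r2 -= 4·r1 → [0,0,2,-4]
  r3 -= 3·r1 → [0,0,2,-8]
  r3 -= 1·r2 → [0,0,0,-4]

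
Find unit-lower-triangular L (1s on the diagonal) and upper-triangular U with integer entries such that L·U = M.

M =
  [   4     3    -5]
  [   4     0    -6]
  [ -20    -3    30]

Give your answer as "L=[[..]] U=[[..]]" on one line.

L=[[1,0,0],[1,1,0],[-5,-4,1]] U=[[4,3,-5],[0,-3,-1],[0,0,1]]

  row1 -= 1·row0 → [0,-3,-1]
  row2 -= -5·row0 → [0,12,5]
  row2 -= -4·row1 → [0,0,1]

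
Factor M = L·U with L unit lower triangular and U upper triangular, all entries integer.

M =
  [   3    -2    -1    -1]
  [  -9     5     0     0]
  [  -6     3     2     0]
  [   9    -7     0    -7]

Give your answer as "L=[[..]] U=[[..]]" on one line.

  r1 -= -3·r0 → [0,-1,-3,-3]
  r2 -= -2·r0 → [0,-1,0,-2]
  r3 -= 3·r0 → [0,-1,3,-4]
  r2 -= 1·r1 → [0,0,3,1]
  r3 -= 1·r1 → [0,0,6,-1]
  r3 -= 2·r2 → [0,0,0,-3]

L=[[1,0,0,0],[-3,1,0,0],[-2,1,1,0],[3,1,2,1]] U=[[3,-2,-1,-1],[0,-1,-3,-3],[0,0,3,1],[0,0,0,-3]]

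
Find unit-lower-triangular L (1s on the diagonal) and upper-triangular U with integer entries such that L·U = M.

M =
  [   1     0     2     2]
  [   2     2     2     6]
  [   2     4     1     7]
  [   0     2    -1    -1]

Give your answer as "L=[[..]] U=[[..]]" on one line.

L=[[1,0,0,0],[2,1,0,0],[2,2,1,0],[0,1,1,1]] U=[[1,0,2,2],[0,2,-2,2],[0,0,1,-1],[0,0,0,-2]]

  r1 -= 2·r0 → [0,2,-2,2]
  r2 -= 2·r0 → [0,4,-3,3]
  r3 -= 0·r0 → [0,2,-1,-1]
  r2 -= 2·r1 → [0,0,1,-1]
  r3 -= 1·r1 → [0,0,1,-3]
  r3 -= 1·r2 → [0,0,0,-2]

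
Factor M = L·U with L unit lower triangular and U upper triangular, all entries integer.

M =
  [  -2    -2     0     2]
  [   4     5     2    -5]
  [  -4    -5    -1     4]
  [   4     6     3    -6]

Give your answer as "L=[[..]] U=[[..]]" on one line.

  row1 -= -2·row0 → [0,1,2,-1]
  row2 -= 2·row0 → [0,-1,-1,0]
  row3 -= -2·row0 → [0,2,3,-2]
  row2 -= -1·row1 → [0,0,1,-1]
  row3 -= 2·row1 → [0,0,-1,0]
  row3 -= -1·row2 → [0,0,0,-1]

L=[[1,0,0,0],[-2,1,0,0],[2,-1,1,0],[-2,2,-1,1]] U=[[-2,-2,0,2],[0,1,2,-1],[0,0,1,-1],[0,0,0,-1]]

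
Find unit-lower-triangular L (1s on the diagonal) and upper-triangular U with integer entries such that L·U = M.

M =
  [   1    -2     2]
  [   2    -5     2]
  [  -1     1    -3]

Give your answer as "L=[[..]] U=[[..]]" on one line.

  r1 -= 2·r0 → [0,-1,-2]
  r2 -= -1·r0 → [0,-1,-1]
  r2 -= 1·r1 → [0,0,1]

L=[[1,0,0],[2,1,0],[-1,1,1]] U=[[1,-2,2],[0,-1,-2],[0,0,1]]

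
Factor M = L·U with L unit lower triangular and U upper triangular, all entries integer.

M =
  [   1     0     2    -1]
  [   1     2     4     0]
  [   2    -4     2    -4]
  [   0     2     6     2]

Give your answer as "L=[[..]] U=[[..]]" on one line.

  r1 -= 1·r0 → [0,2,2,1]
  r2 -= 2·r0 → [0,-4,-2,-2]
  r3 -= 0·r0 → [0,2,6,2]
  r2 -= -2·r1 → [0,0,2,0]
  r3 -= 1·r1 → [0,0,4,1]
  r3 -= 2·r2 → [0,0,0,1]

L=[[1,0,0,0],[1,1,0,0],[2,-2,1,0],[0,1,2,1]] U=[[1,0,2,-1],[0,2,2,1],[0,0,2,0],[0,0,0,1]]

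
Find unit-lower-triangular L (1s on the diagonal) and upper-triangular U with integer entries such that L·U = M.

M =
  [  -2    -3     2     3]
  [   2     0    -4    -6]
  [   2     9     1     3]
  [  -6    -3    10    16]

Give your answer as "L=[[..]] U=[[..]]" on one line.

L=[[1,0,0,0],[-1,1,0,0],[-1,-2,1,0],[3,-2,0,1]] U=[[-2,-3,2,3],[0,-3,-2,-3],[0,0,-1,0],[0,0,0,1]]

  row1 -= -1·row0 → [0,-3,-2,-3]
  row2 -= -1·row0 → [0,6,3,6]
  row3 -= 3·row0 → [0,6,4,7]
  row2 -= -2·row1 → [0,0,-1,0]
  row3 -= -2·row1 → [0,0,0,1]
  row3 -= 0·row2 → [0,0,0,1]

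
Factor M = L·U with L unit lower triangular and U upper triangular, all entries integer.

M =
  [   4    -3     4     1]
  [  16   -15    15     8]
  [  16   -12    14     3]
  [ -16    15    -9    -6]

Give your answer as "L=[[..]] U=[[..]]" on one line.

L=[[1,0,0,0],[4,1,0,0],[4,0,1,0],[-4,-1,-3,1]] U=[[4,-3,4,1],[0,-3,-1,4],[0,0,-2,-1],[0,0,0,-1]]

  R1 -= 4·R0 → [0,-3,-1,4]
  R2 -= 4·R0 → [0,0,-2,-1]
  R3 -= -4·R0 → [0,3,7,-2]
  R2 -= 0·R1 → [0,0,-2,-1]
  R3 -= -1·R1 → [0,0,6,2]
  R3 -= -3·R2 → [0,0,0,-1]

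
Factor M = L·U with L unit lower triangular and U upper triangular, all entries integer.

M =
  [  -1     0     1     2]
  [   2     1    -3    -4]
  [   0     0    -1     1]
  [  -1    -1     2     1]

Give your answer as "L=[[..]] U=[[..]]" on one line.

L=[[1,0,0,0],[-2,1,0,0],[0,0,1,0],[1,-1,0,1]] U=[[-1,0,1,2],[0,1,-1,0],[0,0,-1,1],[0,0,0,-1]]

  r1 -= -2·r0 → [0,1,-1,0]
  r2 -= 0·r0 → [0,0,-1,1]
  r3 -= 1·r0 → [0,-1,1,-1]
  r2 -= 0·r1 → [0,0,-1,1]
  r3 -= -1·r1 → [0,0,0,-1]
  r3 -= 0·r2 → [0,0,0,-1]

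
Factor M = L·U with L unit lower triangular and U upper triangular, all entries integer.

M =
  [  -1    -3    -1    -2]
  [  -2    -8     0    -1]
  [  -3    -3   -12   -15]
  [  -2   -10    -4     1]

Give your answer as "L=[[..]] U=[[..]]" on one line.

L=[[1,0,0,0],[2,1,0,0],[3,-3,1,0],[2,2,2,1]] U=[[-1,-3,-1,-2],[0,-2,2,3],[0,0,-3,0],[0,0,0,-1]]

  row1 -= 2·row0 → [0,-2,2,3]
  row2 -= 3·row0 → [0,6,-9,-9]
  row3 -= 2·row0 → [0,-4,-2,5]
  row2 -= -3·row1 → [0,0,-3,0]
  row3 -= 2·row1 → [0,0,-6,-1]
  row3 -= 2·row2 → [0,0,0,-1]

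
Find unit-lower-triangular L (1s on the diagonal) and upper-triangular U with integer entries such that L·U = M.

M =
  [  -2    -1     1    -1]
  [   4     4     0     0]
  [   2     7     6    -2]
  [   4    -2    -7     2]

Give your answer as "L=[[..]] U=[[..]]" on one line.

  R1 -= -2·R0 → [0,2,2,-2]
  R2 -= -1·R0 → [0,6,7,-3]
  R3 -= -2·R0 → [0,-4,-5,0]
  R2 -= 3·R1 → [0,0,1,3]
  R3 -= -2·R1 → [0,0,-1,-4]
  R3 -= -1·R2 → [0,0,0,-1]

L=[[1,0,0,0],[-2,1,0,0],[-1,3,1,0],[-2,-2,-1,1]] U=[[-2,-1,1,-1],[0,2,2,-2],[0,0,1,3],[0,0,0,-1]]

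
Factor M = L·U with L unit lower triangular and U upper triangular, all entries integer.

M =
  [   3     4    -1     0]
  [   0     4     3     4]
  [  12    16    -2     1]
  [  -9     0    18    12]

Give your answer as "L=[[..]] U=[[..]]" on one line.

  row1 -= 0·row0 → [0,4,3,4]
  row2 -= 4·row0 → [0,0,2,1]
  row3 -= -3·row0 → [0,12,15,12]
  row2 -= 0·row1 → [0,0,2,1]
  row3 -= 3·row1 → [0,0,6,0]
  row3 -= 3·row2 → [0,0,0,-3]

L=[[1,0,0,0],[0,1,0,0],[4,0,1,0],[-3,3,3,1]] U=[[3,4,-1,0],[0,4,3,4],[0,0,2,1],[0,0,0,-3]]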